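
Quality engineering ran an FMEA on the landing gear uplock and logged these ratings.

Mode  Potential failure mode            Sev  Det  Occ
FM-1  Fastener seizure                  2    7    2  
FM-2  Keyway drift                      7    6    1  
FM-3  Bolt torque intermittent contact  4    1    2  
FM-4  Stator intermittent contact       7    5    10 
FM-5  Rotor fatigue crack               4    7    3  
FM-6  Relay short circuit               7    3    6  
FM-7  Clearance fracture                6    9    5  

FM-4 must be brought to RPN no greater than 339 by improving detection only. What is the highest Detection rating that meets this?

FM-4: S=7, O=10, D=5 → current RPN = 350.
Fixed product = 70. Need 70 × D ≤ 339, so D ≤ 339/70 = 4.84.
Maximum integer Detection rating = 4 (gives RPN 280; D=5 would give 350 > 339).

4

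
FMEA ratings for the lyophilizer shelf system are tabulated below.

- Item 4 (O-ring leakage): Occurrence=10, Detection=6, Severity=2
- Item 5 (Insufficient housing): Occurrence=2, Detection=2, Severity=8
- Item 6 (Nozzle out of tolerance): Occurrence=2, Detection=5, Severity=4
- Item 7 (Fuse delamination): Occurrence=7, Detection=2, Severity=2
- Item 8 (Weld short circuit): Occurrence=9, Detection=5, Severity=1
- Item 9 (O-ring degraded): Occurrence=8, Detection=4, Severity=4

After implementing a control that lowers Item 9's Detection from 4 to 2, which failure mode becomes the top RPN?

Item 4

RPN = Severity × Occurrence × Detection:
  Item 4: 2 × 10 × 6 = 120
  Item 5: 8 × 2 × 2 = 32
  Item 6: 4 × 2 × 5 = 40
  Item 7: 2 × 7 × 2 = 28
  Item 8: 1 × 9 × 5 = 45
  Item 9: 4 × 8 × 4 = 128
After action: Item 9 → 4 × 8 × 2 = 64.
Revised RPNs: Item 4=120, Item 9=64, Item 8=45, Item 6=40, Item 5=32, Item 7=28.
Highest is now Item 4 (120).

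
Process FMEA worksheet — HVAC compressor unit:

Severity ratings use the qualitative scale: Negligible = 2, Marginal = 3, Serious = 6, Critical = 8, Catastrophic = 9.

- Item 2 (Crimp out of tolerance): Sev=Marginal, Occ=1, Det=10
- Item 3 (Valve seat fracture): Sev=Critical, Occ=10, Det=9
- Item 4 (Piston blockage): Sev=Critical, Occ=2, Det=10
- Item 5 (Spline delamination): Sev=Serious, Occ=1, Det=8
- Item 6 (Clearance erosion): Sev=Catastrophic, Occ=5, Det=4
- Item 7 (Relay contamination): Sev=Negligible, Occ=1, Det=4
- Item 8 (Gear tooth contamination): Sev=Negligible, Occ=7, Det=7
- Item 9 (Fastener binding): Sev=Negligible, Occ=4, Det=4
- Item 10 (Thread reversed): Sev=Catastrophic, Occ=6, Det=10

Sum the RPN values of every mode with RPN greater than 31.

RPN = Severity × Occurrence × Detection:
  Item 2: 3 × 1 × 10 = 30
  Item 3: 8 × 10 × 9 = 720
  Item 4: 8 × 2 × 10 = 160
  Item 5: 6 × 1 × 8 = 48
  Item 6: 9 × 5 × 4 = 180
  Item 7: 2 × 1 × 4 = 8
  Item 8: 2 × 7 × 7 = 98
  Item 9: 2 × 4 × 4 = 32
  Item 10: 9 × 6 × 10 = 540
RPN > 31: Item 3 (720), Item 4 (160), Item 5 (48), Item 6 (180), Item 8 (98), Item 9 (32), Item 10 (540).
Sum: 720 + 160 + 48 + 180 + 98 + 32 + 540 = 1778.

1778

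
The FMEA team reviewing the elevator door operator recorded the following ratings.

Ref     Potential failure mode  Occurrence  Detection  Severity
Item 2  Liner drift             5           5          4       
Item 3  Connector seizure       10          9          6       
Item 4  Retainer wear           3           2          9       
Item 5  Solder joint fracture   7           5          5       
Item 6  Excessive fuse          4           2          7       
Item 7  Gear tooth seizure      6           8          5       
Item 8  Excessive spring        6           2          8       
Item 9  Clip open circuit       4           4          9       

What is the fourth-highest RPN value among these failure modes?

144

RPN = Severity × Occurrence × Detection:
  Item 2: 4 × 5 × 5 = 100
  Item 3: 6 × 10 × 9 = 540
  Item 4: 9 × 3 × 2 = 54
  Item 5: 5 × 7 × 5 = 175
  Item 6: 7 × 4 × 2 = 56
  Item 7: 5 × 6 × 8 = 240
  Item 8: 8 × 6 × 2 = 96
  Item 9: 9 × 4 × 4 = 144
Sorted descending: 540, 240, 175, 144, 100, 96, 56, 54.
The fourth-highest RPN is 144 (Item 9).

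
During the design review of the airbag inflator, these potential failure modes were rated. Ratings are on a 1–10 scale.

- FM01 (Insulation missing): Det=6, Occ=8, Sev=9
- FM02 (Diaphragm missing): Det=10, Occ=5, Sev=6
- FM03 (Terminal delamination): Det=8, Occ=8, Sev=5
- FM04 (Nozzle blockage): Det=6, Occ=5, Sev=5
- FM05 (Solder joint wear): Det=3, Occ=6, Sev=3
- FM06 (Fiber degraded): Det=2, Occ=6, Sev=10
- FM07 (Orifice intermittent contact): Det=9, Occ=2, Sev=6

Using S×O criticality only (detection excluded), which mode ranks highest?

FM01

Criticality = Severity × Occurrence:
  FM01: 9 × 8 = 72
  FM02: 6 × 5 = 30
  FM03: 5 × 8 = 40
  FM04: 5 × 5 = 25
  FM05: 3 × 6 = 18
  FM06: 10 × 6 = 60
  FM07: 6 × 2 = 12
Highest criticality is 72 → FM01.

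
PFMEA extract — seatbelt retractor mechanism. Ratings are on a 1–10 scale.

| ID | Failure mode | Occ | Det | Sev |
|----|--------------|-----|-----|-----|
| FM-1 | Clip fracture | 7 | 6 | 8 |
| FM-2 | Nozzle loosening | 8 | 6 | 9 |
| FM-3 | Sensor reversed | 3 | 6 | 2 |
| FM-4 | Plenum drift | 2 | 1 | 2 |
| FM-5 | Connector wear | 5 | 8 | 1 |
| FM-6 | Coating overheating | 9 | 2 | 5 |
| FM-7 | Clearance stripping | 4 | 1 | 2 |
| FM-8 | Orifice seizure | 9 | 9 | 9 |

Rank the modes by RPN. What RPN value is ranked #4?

90

RPN = Severity × Occurrence × Detection:
  FM-1: 8 × 7 × 6 = 336
  FM-2: 9 × 8 × 6 = 432
  FM-3: 2 × 3 × 6 = 36
  FM-4: 2 × 2 × 1 = 4
  FM-5: 1 × 5 × 8 = 40
  FM-6: 5 × 9 × 2 = 90
  FM-7: 2 × 4 × 1 = 8
  FM-8: 9 × 9 × 9 = 729
Sorted descending: 729, 432, 336, 90, 40, 36, 8, 4.
The fourth-highest RPN is 90 (FM-6).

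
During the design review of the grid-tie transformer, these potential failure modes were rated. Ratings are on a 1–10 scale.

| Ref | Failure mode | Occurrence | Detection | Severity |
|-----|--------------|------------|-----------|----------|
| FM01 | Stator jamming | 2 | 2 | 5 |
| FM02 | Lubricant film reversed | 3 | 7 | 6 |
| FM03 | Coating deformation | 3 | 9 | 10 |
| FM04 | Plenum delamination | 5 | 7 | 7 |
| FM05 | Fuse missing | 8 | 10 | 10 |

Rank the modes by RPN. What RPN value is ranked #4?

126

RPN = Severity × Occurrence × Detection:
  FM01: 5 × 2 × 2 = 20
  FM02: 6 × 3 × 7 = 126
  FM03: 10 × 3 × 9 = 270
  FM04: 7 × 5 × 7 = 245
  FM05: 10 × 8 × 10 = 800
Sorted descending: 800, 270, 245, 126, 20.
The fourth-highest RPN is 126 (FM02).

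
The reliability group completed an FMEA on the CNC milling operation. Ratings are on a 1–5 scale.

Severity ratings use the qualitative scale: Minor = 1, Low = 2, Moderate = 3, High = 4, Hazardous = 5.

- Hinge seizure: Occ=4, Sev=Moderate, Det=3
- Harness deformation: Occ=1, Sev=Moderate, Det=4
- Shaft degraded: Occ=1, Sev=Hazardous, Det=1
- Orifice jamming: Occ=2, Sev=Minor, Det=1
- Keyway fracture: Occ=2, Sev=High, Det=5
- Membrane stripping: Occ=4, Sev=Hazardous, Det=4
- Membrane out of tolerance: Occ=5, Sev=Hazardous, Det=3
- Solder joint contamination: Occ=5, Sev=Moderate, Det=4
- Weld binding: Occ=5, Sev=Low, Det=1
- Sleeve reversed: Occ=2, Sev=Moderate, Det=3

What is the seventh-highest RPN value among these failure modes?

12

RPN = Severity × Occurrence × Detection:
  Hinge seizure: 3 × 4 × 3 = 36
  Harness deformation: 3 × 1 × 4 = 12
  Shaft degraded: 5 × 1 × 1 = 5
  Orifice jamming: 1 × 2 × 1 = 2
  Keyway fracture: 4 × 2 × 5 = 40
  Membrane stripping: 5 × 4 × 4 = 80
  Membrane out of tolerance: 5 × 5 × 3 = 75
  Solder joint contamination: 3 × 5 × 4 = 60
  Weld binding: 2 × 5 × 1 = 10
  Sleeve reversed: 3 × 2 × 3 = 18
Sorted descending: 80, 75, 60, 40, 36, 18, 12, 10, 5, 2.
The seventh-highest RPN is 12 (Harness deformation).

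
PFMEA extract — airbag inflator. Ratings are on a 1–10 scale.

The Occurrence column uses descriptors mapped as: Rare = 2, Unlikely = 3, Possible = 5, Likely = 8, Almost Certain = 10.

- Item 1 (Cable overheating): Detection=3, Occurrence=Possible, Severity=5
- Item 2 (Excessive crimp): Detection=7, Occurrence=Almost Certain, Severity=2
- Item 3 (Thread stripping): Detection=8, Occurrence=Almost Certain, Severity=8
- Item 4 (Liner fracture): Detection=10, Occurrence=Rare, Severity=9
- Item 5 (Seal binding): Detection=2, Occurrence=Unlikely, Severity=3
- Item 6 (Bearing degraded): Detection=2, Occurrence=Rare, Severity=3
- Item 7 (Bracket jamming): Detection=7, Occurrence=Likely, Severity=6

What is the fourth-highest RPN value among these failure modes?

RPN = Severity × Occurrence × Detection:
  Item 1: 5 × 5 × 3 = 75
  Item 2: 2 × 10 × 7 = 140
  Item 3: 8 × 10 × 8 = 640
  Item 4: 9 × 2 × 10 = 180
  Item 5: 3 × 3 × 2 = 18
  Item 6: 3 × 2 × 2 = 12
  Item 7: 6 × 8 × 7 = 336
Sorted descending: 640, 336, 180, 140, 75, 18, 12.
The fourth-highest RPN is 140 (Item 2).

140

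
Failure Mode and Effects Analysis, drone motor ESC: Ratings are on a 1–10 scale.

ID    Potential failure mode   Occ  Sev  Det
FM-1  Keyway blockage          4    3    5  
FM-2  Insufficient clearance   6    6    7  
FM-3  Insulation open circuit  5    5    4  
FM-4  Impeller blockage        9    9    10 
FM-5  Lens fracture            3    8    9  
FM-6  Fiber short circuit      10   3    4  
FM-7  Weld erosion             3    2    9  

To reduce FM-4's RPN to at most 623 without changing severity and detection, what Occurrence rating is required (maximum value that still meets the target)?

FM-4: S=9, O=9, D=10 → current RPN = 810.
Fixed product = 90. Need 90 × O ≤ 623, so O ≤ 623/90 = 6.92.
Maximum integer Occurrence rating = 6 (gives RPN 540; O=7 would give 630 > 623).

6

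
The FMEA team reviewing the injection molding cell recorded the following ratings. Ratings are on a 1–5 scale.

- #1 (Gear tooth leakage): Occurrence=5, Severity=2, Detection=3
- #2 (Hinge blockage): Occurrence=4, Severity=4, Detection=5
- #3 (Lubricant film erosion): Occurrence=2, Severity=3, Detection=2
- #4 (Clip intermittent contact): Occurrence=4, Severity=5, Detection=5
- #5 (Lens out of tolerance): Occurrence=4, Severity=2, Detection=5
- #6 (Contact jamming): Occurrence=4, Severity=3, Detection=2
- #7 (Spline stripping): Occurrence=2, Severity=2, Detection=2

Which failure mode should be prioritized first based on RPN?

#4

RPN = Severity × Occurrence × Detection:
  #1: 2 × 5 × 3 = 30
  #2: 4 × 4 × 5 = 80
  #3: 3 × 2 × 2 = 12
  #4: 5 × 4 × 5 = 100
  #5: 2 × 4 × 5 = 40
  #6: 3 × 4 × 2 = 24
  #7: 2 × 2 × 2 = 8
Highest RPN is 100 → #4.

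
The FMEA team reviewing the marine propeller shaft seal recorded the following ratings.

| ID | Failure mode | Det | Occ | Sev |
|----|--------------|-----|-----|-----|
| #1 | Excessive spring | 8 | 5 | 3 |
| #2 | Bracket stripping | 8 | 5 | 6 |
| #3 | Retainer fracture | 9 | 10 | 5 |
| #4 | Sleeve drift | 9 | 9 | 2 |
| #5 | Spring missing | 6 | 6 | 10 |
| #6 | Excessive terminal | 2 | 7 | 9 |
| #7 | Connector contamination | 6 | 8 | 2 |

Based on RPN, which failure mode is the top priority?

RPN = Severity × Occurrence × Detection:
  #1: 3 × 5 × 8 = 120
  #2: 6 × 5 × 8 = 240
  #3: 5 × 10 × 9 = 450
  #4: 2 × 9 × 9 = 162
  #5: 10 × 6 × 6 = 360
  #6: 9 × 7 × 2 = 126
  #7: 2 × 8 × 6 = 96
Highest RPN is 450 → #3.

#3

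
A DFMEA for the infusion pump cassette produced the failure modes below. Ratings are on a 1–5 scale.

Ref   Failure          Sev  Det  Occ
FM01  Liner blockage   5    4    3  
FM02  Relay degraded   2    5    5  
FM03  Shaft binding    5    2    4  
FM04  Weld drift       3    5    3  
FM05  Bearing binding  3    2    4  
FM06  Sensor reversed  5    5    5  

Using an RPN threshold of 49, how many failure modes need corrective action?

RPN = Severity × Occurrence × Detection:
  FM01: 5 × 3 × 4 = 60
  FM02: 2 × 5 × 5 = 50
  FM03: 5 × 4 × 2 = 40
  FM04: 3 × 3 × 5 = 45
  FM05: 3 × 4 × 2 = 24
  FM06: 5 × 5 × 5 = 125
Modes with RPN ≥ 49: FM01 (60), FM02 (50), FM06 (125) → 3.

3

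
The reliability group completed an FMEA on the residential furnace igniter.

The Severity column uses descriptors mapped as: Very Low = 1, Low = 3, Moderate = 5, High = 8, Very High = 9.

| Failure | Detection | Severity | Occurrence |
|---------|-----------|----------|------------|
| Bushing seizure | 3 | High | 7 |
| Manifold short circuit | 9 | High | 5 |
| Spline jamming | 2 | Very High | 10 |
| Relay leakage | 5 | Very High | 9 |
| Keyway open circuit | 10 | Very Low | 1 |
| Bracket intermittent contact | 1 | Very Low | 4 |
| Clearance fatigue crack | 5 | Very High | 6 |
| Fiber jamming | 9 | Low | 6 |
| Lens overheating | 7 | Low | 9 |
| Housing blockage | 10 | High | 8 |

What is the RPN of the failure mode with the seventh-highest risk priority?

168

RPN = Severity × Occurrence × Detection:
  Bushing seizure: 8 × 7 × 3 = 168
  Manifold short circuit: 8 × 5 × 9 = 360
  Spline jamming: 9 × 10 × 2 = 180
  Relay leakage: 9 × 9 × 5 = 405
  Keyway open circuit: 1 × 1 × 10 = 10
  Bracket intermittent contact: 1 × 4 × 1 = 4
  Clearance fatigue crack: 9 × 6 × 5 = 270
  Fiber jamming: 3 × 6 × 9 = 162
  Lens overheating: 3 × 9 × 7 = 189
  Housing blockage: 8 × 8 × 10 = 640
Sorted descending: 640, 405, 360, 270, 189, 180, 168, 162, 10, 4.
The seventh-highest RPN is 168 (Bushing seizure).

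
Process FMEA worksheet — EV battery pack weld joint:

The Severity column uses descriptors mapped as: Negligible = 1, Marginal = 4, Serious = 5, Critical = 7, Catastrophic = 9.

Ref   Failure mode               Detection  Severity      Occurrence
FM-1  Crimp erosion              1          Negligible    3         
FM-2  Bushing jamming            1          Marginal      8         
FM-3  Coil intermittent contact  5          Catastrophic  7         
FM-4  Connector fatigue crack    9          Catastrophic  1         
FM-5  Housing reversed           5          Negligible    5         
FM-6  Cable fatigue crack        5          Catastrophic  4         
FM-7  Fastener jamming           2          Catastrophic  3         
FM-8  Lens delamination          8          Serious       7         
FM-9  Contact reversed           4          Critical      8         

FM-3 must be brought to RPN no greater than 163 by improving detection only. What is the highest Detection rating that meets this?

FM-3: S=9, O=7, D=5 → current RPN = 315.
Fixed product = 63. Need 63 × D ≤ 163, so D ≤ 163/63 = 2.59.
Maximum integer Detection rating = 2 (gives RPN 126; D=3 would give 189 > 163).

2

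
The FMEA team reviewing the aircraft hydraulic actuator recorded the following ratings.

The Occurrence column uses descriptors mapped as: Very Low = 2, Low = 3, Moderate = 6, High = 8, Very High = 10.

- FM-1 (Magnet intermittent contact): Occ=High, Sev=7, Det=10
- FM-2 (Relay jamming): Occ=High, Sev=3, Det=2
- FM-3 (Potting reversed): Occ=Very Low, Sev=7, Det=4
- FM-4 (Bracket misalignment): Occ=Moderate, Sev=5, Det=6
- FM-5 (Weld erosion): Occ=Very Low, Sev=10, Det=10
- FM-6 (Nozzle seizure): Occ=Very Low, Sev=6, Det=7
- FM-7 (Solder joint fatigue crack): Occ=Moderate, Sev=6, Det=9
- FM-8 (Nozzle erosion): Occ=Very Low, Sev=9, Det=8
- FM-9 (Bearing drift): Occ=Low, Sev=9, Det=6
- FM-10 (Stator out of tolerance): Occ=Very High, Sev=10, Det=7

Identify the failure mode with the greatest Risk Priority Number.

FM-10

RPN = Severity × Occurrence × Detection:
  FM-1: 7 × 8 × 10 = 560
  FM-2: 3 × 8 × 2 = 48
  FM-3: 7 × 2 × 4 = 56
  FM-4: 5 × 6 × 6 = 180
  FM-5: 10 × 2 × 10 = 200
  FM-6: 6 × 2 × 7 = 84
  FM-7: 6 × 6 × 9 = 324
  FM-8: 9 × 2 × 8 = 144
  FM-9: 9 × 3 × 6 = 162
  FM-10: 10 × 10 × 7 = 700
Highest RPN is 700 → FM-10.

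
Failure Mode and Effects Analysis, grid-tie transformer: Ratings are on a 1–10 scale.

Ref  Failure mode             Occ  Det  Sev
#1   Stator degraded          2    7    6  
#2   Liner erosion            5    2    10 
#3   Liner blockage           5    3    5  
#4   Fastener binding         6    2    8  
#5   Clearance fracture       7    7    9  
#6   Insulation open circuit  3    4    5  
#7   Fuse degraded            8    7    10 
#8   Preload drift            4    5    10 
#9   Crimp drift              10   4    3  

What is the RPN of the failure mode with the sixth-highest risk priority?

96

RPN = Severity × Occurrence × Detection:
  #1: 6 × 2 × 7 = 84
  #2: 10 × 5 × 2 = 100
  #3: 5 × 5 × 3 = 75
  #4: 8 × 6 × 2 = 96
  #5: 9 × 7 × 7 = 441
  #6: 5 × 3 × 4 = 60
  #7: 10 × 8 × 7 = 560
  #8: 10 × 4 × 5 = 200
  #9: 3 × 10 × 4 = 120
Sorted descending: 560, 441, 200, 120, 100, 96, 84, 75, 60.
The sixth-highest RPN is 96 (#4).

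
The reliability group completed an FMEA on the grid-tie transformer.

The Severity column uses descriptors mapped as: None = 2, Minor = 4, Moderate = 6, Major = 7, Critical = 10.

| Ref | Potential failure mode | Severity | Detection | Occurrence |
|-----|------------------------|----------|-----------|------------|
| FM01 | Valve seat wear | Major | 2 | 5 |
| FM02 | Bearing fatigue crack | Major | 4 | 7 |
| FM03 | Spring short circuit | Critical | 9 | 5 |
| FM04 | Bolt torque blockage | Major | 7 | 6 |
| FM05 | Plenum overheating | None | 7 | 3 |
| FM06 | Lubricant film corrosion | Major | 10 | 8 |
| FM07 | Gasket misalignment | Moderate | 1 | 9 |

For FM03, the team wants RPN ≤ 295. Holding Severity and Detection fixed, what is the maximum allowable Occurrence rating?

3

FM03: S=10, O=5, D=9 → current RPN = 450.
Fixed product = 90. Need 90 × O ≤ 295, so O ≤ 295/90 = 3.28.
Maximum integer Occurrence rating = 3 (gives RPN 270; O=4 would give 360 > 295).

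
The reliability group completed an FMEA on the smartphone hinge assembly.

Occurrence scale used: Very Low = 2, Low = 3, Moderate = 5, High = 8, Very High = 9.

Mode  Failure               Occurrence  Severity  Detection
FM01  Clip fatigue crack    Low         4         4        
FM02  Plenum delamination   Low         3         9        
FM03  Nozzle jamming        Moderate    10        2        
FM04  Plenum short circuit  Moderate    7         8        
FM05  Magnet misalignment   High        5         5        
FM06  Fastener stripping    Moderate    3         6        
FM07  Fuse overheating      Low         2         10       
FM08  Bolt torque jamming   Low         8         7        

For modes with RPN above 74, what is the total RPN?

919

RPN = Severity × Occurrence × Detection:
  FM01: 4 × 3 × 4 = 48
  FM02: 3 × 3 × 9 = 81
  FM03: 10 × 5 × 2 = 100
  FM04: 7 × 5 × 8 = 280
  FM05: 5 × 8 × 5 = 200
  FM06: 3 × 5 × 6 = 90
  FM07: 2 × 3 × 10 = 60
  FM08: 8 × 3 × 7 = 168
RPN > 74: FM02 (81), FM03 (100), FM04 (280), FM05 (200), FM06 (90), FM08 (168).
Sum: 81 + 100 + 280 + 200 + 90 + 168 = 919.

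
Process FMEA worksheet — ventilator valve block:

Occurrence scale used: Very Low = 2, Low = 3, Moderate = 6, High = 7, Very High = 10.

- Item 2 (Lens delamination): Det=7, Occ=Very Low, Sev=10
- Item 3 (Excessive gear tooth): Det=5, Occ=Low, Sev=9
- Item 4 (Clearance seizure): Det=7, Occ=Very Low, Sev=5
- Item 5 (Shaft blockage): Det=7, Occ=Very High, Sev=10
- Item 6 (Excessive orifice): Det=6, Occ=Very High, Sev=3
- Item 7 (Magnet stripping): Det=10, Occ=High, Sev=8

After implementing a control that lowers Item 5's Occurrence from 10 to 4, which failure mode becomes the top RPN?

RPN = Severity × Occurrence × Detection:
  Item 2: 10 × 2 × 7 = 140
  Item 3: 9 × 3 × 5 = 135
  Item 4: 5 × 2 × 7 = 70
  Item 5: 10 × 10 × 7 = 700
  Item 6: 3 × 10 × 6 = 180
  Item 7: 8 × 7 × 10 = 560
After action: Item 5 → 10 × 4 × 7 = 280.
Revised RPNs: Item 7=560, Item 5=280, Item 6=180, Item 2=140, Item 3=135, Item 4=70.
Highest is now Item 7 (560).

Item 7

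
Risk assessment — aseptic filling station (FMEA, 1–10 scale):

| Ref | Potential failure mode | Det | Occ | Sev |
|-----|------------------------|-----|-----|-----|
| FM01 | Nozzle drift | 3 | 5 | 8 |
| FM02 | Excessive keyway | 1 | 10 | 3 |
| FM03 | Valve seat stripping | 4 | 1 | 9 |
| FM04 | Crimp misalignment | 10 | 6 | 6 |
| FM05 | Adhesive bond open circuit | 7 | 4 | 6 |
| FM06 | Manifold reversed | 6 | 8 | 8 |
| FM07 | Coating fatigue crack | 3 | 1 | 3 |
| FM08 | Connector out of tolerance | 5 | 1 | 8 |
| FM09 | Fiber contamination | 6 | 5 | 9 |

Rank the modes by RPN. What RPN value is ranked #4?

168

RPN = Severity × Occurrence × Detection:
  FM01: 8 × 5 × 3 = 120
  FM02: 3 × 10 × 1 = 30
  FM03: 9 × 1 × 4 = 36
  FM04: 6 × 6 × 10 = 360
  FM05: 6 × 4 × 7 = 168
  FM06: 8 × 8 × 6 = 384
  FM07: 3 × 1 × 3 = 9
  FM08: 8 × 1 × 5 = 40
  FM09: 9 × 5 × 6 = 270
Sorted descending: 384, 360, 270, 168, 120, 40, 36, 30, 9.
The fourth-highest RPN is 168 (FM05).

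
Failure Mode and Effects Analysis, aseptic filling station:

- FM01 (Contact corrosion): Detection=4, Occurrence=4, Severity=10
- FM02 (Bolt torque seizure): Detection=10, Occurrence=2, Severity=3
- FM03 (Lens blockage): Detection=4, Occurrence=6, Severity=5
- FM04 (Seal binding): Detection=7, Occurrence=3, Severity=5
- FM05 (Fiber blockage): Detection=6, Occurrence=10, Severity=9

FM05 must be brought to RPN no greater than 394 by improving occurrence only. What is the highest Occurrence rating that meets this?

FM05: S=9, O=10, D=6 → current RPN = 540.
Fixed product = 54. Need 54 × O ≤ 394, so O ≤ 394/54 = 7.30.
Maximum integer Occurrence rating = 7 (gives RPN 378; O=8 would give 432 > 394).

7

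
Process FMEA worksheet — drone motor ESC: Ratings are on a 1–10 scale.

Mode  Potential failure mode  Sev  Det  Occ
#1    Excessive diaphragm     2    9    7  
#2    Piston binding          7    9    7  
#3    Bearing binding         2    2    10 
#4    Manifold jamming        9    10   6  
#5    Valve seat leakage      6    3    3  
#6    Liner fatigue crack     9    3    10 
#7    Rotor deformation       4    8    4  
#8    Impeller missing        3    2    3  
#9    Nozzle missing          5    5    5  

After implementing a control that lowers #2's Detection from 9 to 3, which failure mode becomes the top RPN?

#4

RPN = Severity × Occurrence × Detection:
  #1: 2 × 7 × 9 = 126
  #2: 7 × 7 × 9 = 441
  #3: 2 × 10 × 2 = 40
  #4: 9 × 6 × 10 = 540
  #5: 6 × 3 × 3 = 54
  #6: 9 × 10 × 3 = 270
  #7: 4 × 4 × 8 = 128
  #8: 3 × 3 × 2 = 18
  #9: 5 × 5 × 5 = 125
After action: #2 → 7 × 7 × 3 = 147.
Revised RPNs: #4=540, #6=270, #2=147, #7=128, #1=126, #9=125, #5=54, #3=40, #8=18.
Highest is now #4 (540).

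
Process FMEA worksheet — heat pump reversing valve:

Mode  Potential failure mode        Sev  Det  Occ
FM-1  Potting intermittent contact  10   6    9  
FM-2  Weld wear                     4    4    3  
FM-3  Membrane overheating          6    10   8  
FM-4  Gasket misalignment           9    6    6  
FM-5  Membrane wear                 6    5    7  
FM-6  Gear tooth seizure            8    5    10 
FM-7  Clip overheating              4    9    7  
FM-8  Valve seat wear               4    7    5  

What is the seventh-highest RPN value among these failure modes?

140

RPN = Severity × Occurrence × Detection:
  FM-1: 10 × 9 × 6 = 540
  FM-2: 4 × 3 × 4 = 48
  FM-3: 6 × 8 × 10 = 480
  FM-4: 9 × 6 × 6 = 324
  FM-5: 6 × 7 × 5 = 210
  FM-6: 8 × 10 × 5 = 400
  FM-7: 4 × 7 × 9 = 252
  FM-8: 4 × 5 × 7 = 140
Sorted descending: 540, 480, 400, 324, 252, 210, 140, 48.
The seventh-highest RPN is 140 (FM-8).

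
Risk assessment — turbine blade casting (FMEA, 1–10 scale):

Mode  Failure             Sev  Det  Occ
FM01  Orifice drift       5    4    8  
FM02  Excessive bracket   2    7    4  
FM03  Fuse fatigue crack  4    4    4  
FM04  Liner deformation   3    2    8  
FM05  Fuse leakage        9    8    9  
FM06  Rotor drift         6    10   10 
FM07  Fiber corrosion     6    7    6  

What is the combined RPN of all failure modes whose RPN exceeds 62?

RPN = Severity × Occurrence × Detection:
  FM01: 5 × 8 × 4 = 160
  FM02: 2 × 4 × 7 = 56
  FM03: 4 × 4 × 4 = 64
  FM04: 3 × 8 × 2 = 48
  FM05: 9 × 9 × 8 = 648
  FM06: 6 × 10 × 10 = 600
  FM07: 6 × 6 × 7 = 252
RPN > 62: FM01 (160), FM03 (64), FM05 (648), FM06 (600), FM07 (252).
Sum: 160 + 64 + 648 + 600 + 252 = 1724.

1724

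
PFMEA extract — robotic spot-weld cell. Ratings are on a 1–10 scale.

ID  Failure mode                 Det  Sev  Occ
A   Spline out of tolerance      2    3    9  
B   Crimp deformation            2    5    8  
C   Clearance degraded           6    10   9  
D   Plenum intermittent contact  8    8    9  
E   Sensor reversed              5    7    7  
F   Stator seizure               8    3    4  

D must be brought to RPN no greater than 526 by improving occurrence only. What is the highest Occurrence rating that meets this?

D: S=8, O=9, D=8 → current RPN = 576.
Fixed product = 64. Need 64 × O ≤ 526, so O ≤ 526/64 = 8.22.
Maximum integer Occurrence rating = 8 (gives RPN 512; O=9 would give 576 > 526).

8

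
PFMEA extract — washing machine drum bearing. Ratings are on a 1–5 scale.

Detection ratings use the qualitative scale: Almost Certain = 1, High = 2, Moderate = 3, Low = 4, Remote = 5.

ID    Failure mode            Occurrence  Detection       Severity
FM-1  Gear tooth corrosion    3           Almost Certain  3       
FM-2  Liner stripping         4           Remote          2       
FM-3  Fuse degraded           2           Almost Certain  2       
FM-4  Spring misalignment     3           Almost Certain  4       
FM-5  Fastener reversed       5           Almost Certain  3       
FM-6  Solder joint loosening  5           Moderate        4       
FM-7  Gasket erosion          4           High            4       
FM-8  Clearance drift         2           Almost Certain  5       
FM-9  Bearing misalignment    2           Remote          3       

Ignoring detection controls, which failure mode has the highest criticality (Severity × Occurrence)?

FM-6

Criticality = Severity × Occurrence:
  FM-1: 3 × 3 = 9
  FM-2: 2 × 4 = 8
  FM-3: 2 × 2 = 4
  FM-4: 4 × 3 = 12
  FM-5: 3 × 5 = 15
  FM-6: 4 × 5 = 20
  FM-7: 4 × 4 = 16
  FM-8: 5 × 2 = 10
  FM-9: 3 × 2 = 6
Highest criticality is 20 → FM-6.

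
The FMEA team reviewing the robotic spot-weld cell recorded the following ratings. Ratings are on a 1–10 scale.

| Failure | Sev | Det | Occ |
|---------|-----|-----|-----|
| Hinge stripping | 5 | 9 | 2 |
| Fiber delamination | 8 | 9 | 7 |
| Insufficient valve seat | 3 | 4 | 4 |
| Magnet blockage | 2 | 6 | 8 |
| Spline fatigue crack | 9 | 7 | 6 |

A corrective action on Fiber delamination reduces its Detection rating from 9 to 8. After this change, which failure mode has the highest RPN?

RPN = Severity × Occurrence × Detection:
  Hinge stripping: 5 × 2 × 9 = 90
  Fiber delamination: 8 × 7 × 9 = 504
  Insufficient valve seat: 3 × 4 × 4 = 48
  Magnet blockage: 2 × 8 × 6 = 96
  Spline fatigue crack: 9 × 6 × 7 = 378
After action: Fiber delamination → 8 × 7 × 8 = 448.
Revised RPNs: Fiber delamination=448, Spline fatigue crack=378, Magnet blockage=96, Hinge stripping=90, Insufficient valve seat=48.
Highest is now Fiber delamination (448).

Fiber delamination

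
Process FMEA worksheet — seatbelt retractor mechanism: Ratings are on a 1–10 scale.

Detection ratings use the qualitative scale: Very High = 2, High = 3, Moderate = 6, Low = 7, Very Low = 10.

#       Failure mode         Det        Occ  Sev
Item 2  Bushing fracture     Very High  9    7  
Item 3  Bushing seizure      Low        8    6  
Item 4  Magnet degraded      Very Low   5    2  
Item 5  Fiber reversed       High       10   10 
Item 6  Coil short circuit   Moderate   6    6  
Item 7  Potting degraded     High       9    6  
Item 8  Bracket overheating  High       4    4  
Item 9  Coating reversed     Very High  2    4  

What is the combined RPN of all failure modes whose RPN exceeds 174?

852

RPN = Severity × Occurrence × Detection:
  Item 2: 7 × 9 × 2 = 126
  Item 3: 6 × 8 × 7 = 336
  Item 4: 2 × 5 × 10 = 100
  Item 5: 10 × 10 × 3 = 300
  Item 6: 6 × 6 × 6 = 216
  Item 7: 6 × 9 × 3 = 162
  Item 8: 4 × 4 × 3 = 48
  Item 9: 4 × 2 × 2 = 16
RPN > 174: Item 3 (336), Item 5 (300), Item 6 (216).
Sum: 336 + 300 + 216 = 852.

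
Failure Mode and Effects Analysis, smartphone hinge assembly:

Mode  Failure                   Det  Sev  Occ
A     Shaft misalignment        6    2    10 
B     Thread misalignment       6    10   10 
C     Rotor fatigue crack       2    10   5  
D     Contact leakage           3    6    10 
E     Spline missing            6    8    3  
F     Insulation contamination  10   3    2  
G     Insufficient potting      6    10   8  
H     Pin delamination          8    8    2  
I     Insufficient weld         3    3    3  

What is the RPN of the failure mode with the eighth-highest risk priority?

60

RPN = Severity × Occurrence × Detection:
  A: 2 × 10 × 6 = 120
  B: 10 × 10 × 6 = 600
  C: 10 × 5 × 2 = 100
  D: 6 × 10 × 3 = 180
  E: 8 × 3 × 6 = 144
  F: 3 × 2 × 10 = 60
  G: 10 × 8 × 6 = 480
  H: 8 × 2 × 8 = 128
  I: 3 × 3 × 3 = 27
Sorted descending: 600, 480, 180, 144, 128, 120, 100, 60, 27.
The eighth-highest RPN is 60 (F).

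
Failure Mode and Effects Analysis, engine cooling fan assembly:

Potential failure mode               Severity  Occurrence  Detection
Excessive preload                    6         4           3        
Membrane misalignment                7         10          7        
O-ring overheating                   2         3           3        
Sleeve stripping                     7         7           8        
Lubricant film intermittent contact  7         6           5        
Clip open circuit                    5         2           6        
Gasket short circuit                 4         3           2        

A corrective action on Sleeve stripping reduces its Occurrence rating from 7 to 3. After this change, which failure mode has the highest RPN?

RPN = Severity × Occurrence × Detection:
  Excessive preload: 6 × 4 × 3 = 72
  Membrane misalignment: 7 × 10 × 7 = 490
  O-ring overheating: 2 × 3 × 3 = 18
  Sleeve stripping: 7 × 7 × 8 = 392
  Lubricant film intermittent contact: 7 × 6 × 5 = 210
  Clip open circuit: 5 × 2 × 6 = 60
  Gasket short circuit: 4 × 3 × 2 = 24
After action: Sleeve stripping → 7 × 3 × 8 = 168.
Revised RPNs: Membrane misalignment=490, Lubricant film intermittent contact=210, Sleeve stripping=168, Excessive preload=72, Clip open circuit=60, Gasket short circuit=24, O-ring overheating=18.
Highest is now Membrane misalignment (490).

Membrane misalignment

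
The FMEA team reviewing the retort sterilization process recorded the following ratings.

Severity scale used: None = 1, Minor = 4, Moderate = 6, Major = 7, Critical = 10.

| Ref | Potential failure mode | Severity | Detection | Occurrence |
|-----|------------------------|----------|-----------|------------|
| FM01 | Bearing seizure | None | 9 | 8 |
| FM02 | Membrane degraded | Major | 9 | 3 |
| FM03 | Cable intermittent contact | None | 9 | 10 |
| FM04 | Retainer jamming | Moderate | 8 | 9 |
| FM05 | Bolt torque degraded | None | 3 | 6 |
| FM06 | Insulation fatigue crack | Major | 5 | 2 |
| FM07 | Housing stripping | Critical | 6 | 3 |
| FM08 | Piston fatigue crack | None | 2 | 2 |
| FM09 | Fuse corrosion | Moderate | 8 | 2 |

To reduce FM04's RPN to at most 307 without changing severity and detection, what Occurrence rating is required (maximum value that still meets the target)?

FM04: S=6, O=9, D=8 → current RPN = 432.
Fixed product = 48. Need 48 × O ≤ 307, so O ≤ 307/48 = 6.40.
Maximum integer Occurrence rating = 6 (gives RPN 288; O=7 would give 336 > 307).

6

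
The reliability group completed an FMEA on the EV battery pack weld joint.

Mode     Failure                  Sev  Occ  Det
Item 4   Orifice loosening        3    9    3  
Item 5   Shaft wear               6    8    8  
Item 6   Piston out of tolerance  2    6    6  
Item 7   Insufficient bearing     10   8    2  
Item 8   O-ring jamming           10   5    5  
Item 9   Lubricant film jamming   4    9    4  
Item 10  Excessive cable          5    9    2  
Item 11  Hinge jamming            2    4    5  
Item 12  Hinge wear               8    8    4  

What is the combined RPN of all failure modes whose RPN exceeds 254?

640

RPN = Severity × Occurrence × Detection:
  Item 4: 3 × 9 × 3 = 81
  Item 5: 6 × 8 × 8 = 384
  Item 6: 2 × 6 × 6 = 72
  Item 7: 10 × 8 × 2 = 160
  Item 8: 10 × 5 × 5 = 250
  Item 9: 4 × 9 × 4 = 144
  Item 10: 5 × 9 × 2 = 90
  Item 11: 2 × 4 × 5 = 40
  Item 12: 8 × 8 × 4 = 256
RPN > 254: Item 5 (384), Item 12 (256).
Sum: 384 + 256 = 640.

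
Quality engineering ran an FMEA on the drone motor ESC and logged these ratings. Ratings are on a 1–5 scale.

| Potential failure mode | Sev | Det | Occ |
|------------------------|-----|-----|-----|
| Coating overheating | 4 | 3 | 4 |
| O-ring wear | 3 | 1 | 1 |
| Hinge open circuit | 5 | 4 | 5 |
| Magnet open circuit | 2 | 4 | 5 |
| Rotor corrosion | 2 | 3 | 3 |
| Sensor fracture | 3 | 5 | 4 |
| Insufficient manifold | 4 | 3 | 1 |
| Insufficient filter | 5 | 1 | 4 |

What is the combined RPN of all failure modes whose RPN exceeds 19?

268

RPN = Severity × Occurrence × Detection:
  Coating overheating: 4 × 4 × 3 = 48
  O-ring wear: 3 × 1 × 1 = 3
  Hinge open circuit: 5 × 5 × 4 = 100
  Magnet open circuit: 2 × 5 × 4 = 40
  Rotor corrosion: 2 × 3 × 3 = 18
  Sensor fracture: 3 × 4 × 5 = 60
  Insufficient manifold: 4 × 1 × 3 = 12
  Insufficient filter: 5 × 4 × 1 = 20
RPN > 19: Coating overheating (48), Hinge open circuit (100), Magnet open circuit (40), Sensor fracture (60), Insufficient filter (20).
Sum: 48 + 100 + 40 + 60 + 20 = 268.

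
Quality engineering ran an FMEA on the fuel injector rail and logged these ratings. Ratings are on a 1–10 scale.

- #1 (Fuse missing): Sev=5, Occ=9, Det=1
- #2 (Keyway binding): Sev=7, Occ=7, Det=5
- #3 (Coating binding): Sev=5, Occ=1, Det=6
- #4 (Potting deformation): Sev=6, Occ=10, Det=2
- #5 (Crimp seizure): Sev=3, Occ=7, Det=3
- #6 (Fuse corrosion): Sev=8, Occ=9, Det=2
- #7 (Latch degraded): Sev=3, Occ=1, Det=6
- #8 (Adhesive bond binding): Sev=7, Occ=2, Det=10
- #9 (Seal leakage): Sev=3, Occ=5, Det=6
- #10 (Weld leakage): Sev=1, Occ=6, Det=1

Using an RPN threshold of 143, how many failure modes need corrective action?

RPN = Severity × Occurrence × Detection:
  #1: 5 × 9 × 1 = 45
  #2: 7 × 7 × 5 = 245
  #3: 5 × 1 × 6 = 30
  #4: 6 × 10 × 2 = 120
  #5: 3 × 7 × 3 = 63
  #6: 8 × 9 × 2 = 144
  #7: 3 × 1 × 6 = 18
  #8: 7 × 2 × 10 = 140
  #9: 3 × 5 × 6 = 90
  #10: 1 × 6 × 1 = 6
Modes with RPN ≥ 143: #2 (245), #6 (144) → 2.

2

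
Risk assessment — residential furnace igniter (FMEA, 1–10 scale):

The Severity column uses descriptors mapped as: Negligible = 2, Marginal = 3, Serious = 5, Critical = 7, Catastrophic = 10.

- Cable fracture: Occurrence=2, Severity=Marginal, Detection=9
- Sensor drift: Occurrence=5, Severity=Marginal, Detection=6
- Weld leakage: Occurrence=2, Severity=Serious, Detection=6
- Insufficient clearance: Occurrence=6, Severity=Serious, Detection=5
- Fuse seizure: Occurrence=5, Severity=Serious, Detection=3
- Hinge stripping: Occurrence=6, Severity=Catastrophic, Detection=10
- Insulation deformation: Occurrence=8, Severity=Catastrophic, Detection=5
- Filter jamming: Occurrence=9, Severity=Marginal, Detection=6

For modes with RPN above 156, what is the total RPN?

RPN = Severity × Occurrence × Detection:
  Cable fracture: 3 × 2 × 9 = 54
  Sensor drift: 3 × 5 × 6 = 90
  Weld leakage: 5 × 2 × 6 = 60
  Insufficient clearance: 5 × 6 × 5 = 150
  Fuse seizure: 5 × 5 × 3 = 75
  Hinge stripping: 10 × 6 × 10 = 600
  Insulation deformation: 10 × 8 × 5 = 400
  Filter jamming: 3 × 9 × 6 = 162
RPN > 156: Hinge stripping (600), Insulation deformation (400), Filter jamming (162).
Sum: 600 + 400 + 162 = 1162.

1162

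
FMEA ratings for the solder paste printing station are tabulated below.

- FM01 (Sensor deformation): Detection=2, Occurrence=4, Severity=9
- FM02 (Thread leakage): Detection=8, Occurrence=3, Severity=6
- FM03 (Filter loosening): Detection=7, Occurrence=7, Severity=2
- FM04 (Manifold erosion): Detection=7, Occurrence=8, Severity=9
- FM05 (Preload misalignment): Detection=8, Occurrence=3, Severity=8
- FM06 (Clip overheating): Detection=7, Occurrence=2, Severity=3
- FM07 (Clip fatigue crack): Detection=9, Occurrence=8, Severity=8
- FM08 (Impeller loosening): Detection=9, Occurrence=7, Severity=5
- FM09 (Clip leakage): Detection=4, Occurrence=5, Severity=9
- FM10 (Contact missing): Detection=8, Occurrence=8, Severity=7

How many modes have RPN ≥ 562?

RPN = Severity × Occurrence × Detection:
  FM01: 9 × 4 × 2 = 72
  FM02: 6 × 3 × 8 = 144
  FM03: 2 × 7 × 7 = 98
  FM04: 9 × 8 × 7 = 504
  FM05: 8 × 3 × 8 = 192
  FM06: 3 × 2 × 7 = 42
  FM07: 8 × 8 × 9 = 576
  FM08: 5 × 7 × 9 = 315
  FM09: 9 × 5 × 4 = 180
  FM10: 7 × 8 × 8 = 448
Modes with RPN ≥ 562: FM07 (576) → 1.

1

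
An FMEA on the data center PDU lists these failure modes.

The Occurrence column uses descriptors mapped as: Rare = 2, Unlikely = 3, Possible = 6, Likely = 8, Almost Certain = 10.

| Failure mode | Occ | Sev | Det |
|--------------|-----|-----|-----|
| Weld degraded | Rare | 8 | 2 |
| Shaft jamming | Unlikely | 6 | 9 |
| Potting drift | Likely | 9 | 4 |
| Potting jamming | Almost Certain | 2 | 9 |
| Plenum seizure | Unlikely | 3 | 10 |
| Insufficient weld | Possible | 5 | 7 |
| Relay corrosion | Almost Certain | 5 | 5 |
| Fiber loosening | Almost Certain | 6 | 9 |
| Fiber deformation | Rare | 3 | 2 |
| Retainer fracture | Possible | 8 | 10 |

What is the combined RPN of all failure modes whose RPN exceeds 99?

RPN = Severity × Occurrence × Detection:
  Weld degraded: 8 × 2 × 2 = 32
  Shaft jamming: 6 × 3 × 9 = 162
  Potting drift: 9 × 8 × 4 = 288
  Potting jamming: 2 × 10 × 9 = 180
  Plenum seizure: 3 × 3 × 10 = 90
  Insufficient weld: 5 × 6 × 7 = 210
  Relay corrosion: 5 × 10 × 5 = 250
  Fiber loosening: 6 × 10 × 9 = 540
  Fiber deformation: 3 × 2 × 2 = 12
  Retainer fracture: 8 × 6 × 10 = 480
RPN > 99: Shaft jamming (162), Potting drift (288), Potting jamming (180), Insufficient weld (210), Relay corrosion (250), Fiber loosening (540), Retainer fracture (480).
Sum: 162 + 288 + 180 + 210 + 250 + 540 + 480 = 2110.

2110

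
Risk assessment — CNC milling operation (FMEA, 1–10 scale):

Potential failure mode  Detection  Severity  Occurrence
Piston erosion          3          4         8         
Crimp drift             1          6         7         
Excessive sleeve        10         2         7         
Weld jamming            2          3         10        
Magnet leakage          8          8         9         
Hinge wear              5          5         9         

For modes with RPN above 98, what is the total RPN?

RPN = Severity × Occurrence × Detection:
  Piston erosion: 4 × 8 × 3 = 96
  Crimp drift: 6 × 7 × 1 = 42
  Excessive sleeve: 2 × 7 × 10 = 140
  Weld jamming: 3 × 10 × 2 = 60
  Magnet leakage: 8 × 9 × 8 = 576
  Hinge wear: 5 × 9 × 5 = 225
RPN > 98: Excessive sleeve (140), Magnet leakage (576), Hinge wear (225).
Sum: 140 + 576 + 225 = 941.

941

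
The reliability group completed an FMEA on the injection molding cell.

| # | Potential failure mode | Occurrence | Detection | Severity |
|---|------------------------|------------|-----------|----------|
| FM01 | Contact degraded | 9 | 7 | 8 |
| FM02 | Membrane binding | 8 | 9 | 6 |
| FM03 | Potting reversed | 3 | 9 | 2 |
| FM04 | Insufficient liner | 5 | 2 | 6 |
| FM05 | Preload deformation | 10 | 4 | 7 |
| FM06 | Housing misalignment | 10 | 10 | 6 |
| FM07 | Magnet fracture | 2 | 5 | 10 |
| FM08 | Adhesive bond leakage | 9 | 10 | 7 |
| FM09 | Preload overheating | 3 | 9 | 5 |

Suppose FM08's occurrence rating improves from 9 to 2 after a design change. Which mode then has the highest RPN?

FM06

RPN = Severity × Occurrence × Detection:
  FM01: 8 × 9 × 7 = 504
  FM02: 6 × 8 × 9 = 432
  FM03: 2 × 3 × 9 = 54
  FM04: 6 × 5 × 2 = 60
  FM05: 7 × 10 × 4 = 280
  FM06: 6 × 10 × 10 = 600
  FM07: 10 × 2 × 5 = 100
  FM08: 7 × 9 × 10 = 630
  FM09: 5 × 3 × 9 = 135
After action: FM08 → 7 × 2 × 10 = 140.
Revised RPNs: FM06=600, FM01=504, FM02=432, FM05=280, FM08=140, FM09=135, FM07=100, FM04=60, FM03=54.
Highest is now FM06 (600).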